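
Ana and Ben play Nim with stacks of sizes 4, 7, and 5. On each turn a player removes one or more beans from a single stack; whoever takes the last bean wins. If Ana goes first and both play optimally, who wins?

Compute the nim-sum pairwise:
4 ^ 7 = 3
3 ^ 5 = 6
The nim-sum is 6 ≠ 0, so this is an N-position: the player to move can win; Ana has a winning move.

Ana wins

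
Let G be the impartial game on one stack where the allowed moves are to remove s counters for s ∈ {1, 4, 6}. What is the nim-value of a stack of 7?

0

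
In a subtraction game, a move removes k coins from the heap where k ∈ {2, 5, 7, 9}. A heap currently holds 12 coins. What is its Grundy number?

Grundy values for subtraction set {2, 5, 7, 9}:
k:     0  1  2  3  4  5  6  7  8  9 10 11 12
g(k):  0  0  1  1  0  2  1  3  2  2  3  3  0
So g(12) = 0.

0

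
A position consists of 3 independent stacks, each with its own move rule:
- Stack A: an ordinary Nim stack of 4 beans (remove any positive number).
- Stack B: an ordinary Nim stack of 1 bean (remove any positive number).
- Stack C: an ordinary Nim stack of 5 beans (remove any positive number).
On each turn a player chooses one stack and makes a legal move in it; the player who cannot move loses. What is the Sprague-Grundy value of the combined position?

Stack A is a plain Nim stack of size 4, so its Grundy value is 4.
Stack B is a plain Nim stack of size 1, so its Grundy value is 1.
Stack C is a plain Nim stack of size 5, so its Grundy value is 5.
The value of a disjunctive sum is the nim-sum of the parts.
Combined value = 4 XOR 1 XOR 5 = 0.

0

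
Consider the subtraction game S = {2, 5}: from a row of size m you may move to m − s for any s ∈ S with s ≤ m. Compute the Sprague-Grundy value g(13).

Build the Grundy sequence with g(k) = mex{g(k−s) : s ∈ {2, 5}, s ≤ k}:
g(0) = mex{} = 0
g(1) = mex{} = 0
g(2) = mex{0} = 1
g(3) = mex{0} = 1
g(4) = mex{1} = 0
g(5) = mex{0,1} = 2
g(6) = mex{0} = 1
g(7) = mex{1,2} = 0
g(8) = mex{1} = 0
g(9) = mex{0} = 1
g(10) = mex{0,2} = 1
g(11) = mex{1} = 0
g(12) = mex{0,1} = 2
g(13) = mex{0} = 1
So g(13) = 1.

1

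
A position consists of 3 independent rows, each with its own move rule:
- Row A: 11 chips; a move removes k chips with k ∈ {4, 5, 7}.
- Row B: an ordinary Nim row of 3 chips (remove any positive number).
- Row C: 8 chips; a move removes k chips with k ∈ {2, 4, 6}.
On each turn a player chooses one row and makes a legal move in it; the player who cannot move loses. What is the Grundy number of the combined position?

3

For row A, compute g(0), g(1), … with moves {4, 5, 7}:
k:     0  1  2  3  4  5  6  7  8  9 10 11
g(k):  0  0  0  0  1  1  1  1  2  2  2  0
So g(11) = 0.
Row B is a plain Nim row of size 3, so its Grundy value is 3.
Grundy values for row C (subtraction set {2, 4, 6}):
g(0) = mex{} = 0
g(1) = mex{} = 0
g(2) = mex{0} = 1
g(3) = mex{0} = 1
g(4) = mex{0,1} = 2
g(5) = mex{0,1} = 2
g(6) = mex{0,1,2} = 3
g(7) = mex{0,1,2} = 3
g(8) = mex{1,2,3} = 0
So g(8) = 0.
The value of a disjunctive sum is the nim-sum of the parts.
Combined value = 0 XOR 3 XOR 0 = 3.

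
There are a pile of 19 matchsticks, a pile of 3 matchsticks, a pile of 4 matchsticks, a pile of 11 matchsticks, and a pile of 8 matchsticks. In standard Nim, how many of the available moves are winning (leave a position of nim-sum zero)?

Bitwise XOR of the heap sizes:
  10011  (19)
  00011  (3)
  00100  (4)
  01011  (11)
  01000  (8)
  -----
  10111  (23)
The overall nim-sum is X = 23. A pile of size p has a winning move iff p XOR X < p (reduce it to p XOR X).
  19: 19 XOR 23 = 4 < 19 — winning move (to 4).
  3: 3 XOR 23 = 20 ≥ 3 — no move.
  4: 4 XOR 23 = 19 ≥ 4 — no move.
  11: 11 XOR 23 = 28 ≥ 11 — no move.
  8: 8 XOR 23 = 31 ≥ 8 — no move.
That gives 1 winning move.

1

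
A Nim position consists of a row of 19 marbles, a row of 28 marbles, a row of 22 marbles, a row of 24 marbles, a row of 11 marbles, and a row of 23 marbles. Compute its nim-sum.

29

In binary:
  10011  (19)
  11100  (28)
  10110  (22)
  11000  (24)
  01011  (11)
  10111  (23)
  -----
  11101  (29)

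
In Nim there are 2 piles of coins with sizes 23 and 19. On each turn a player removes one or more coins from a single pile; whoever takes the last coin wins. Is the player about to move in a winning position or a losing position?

Compute the nim-sum pairwise:
23 ^ 19 = 4
The nim-sum is 4 ≠ 0, so this is an N-position: the player to move can win.

Winning position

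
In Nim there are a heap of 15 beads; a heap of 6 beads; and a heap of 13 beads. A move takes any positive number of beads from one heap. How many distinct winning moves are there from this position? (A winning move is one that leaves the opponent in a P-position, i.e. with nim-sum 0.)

3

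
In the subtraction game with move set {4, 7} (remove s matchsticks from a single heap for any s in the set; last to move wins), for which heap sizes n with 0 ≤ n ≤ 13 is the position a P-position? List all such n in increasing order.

0, 1, 2, 3, 11, 12, 13

Compute g(0), g(1), … for moves {4, 7}:
g(0) = mex{} = 0
g(1) = mex{} = 0
g(2) = mex{} = 0
g(3) = mex{} = 0
g(4) = mex{0} = 1
g(5) = mex{0} = 1
g(6) = mex{0} = 1
g(7) = mex{0} = 1
g(8) = mex{0,1} = 2
g(9) = mex{0,1} = 2
g(10) = mex{0,1} = 2
g(11) = mex{1} = 0
g(12) = mex{1,2} = 0
g(13) = mex{1,2} = 0
The P-positions (g = 0) in 0..13 are 0, 1, 2, 3, 11, 12, 13.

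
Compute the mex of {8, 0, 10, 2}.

1

0 is in the set but 1 is not, so the mex is 1.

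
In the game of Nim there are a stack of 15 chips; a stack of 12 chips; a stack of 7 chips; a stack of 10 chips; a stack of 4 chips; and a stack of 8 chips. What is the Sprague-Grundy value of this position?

In binary:
  1111  (15)
  1100  (12)
  0111  (7)
  1010  (10)
  0100  (4)
  1000  (8)
  ----
  0010  (2)

2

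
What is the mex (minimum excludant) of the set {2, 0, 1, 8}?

The values 0, 1, 2 are all present; 3 is the first non-negative integer missing from the set.

3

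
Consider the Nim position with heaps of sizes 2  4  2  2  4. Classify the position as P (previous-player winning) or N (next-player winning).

In binary:
  010  (2)
  100  (4)
  010  (2)
  010  (2)
  100  (4)
  ---
  010  (2)
The nim-sum is 2 ≠ 0, so this is an N-position: the player to move can win.

N-position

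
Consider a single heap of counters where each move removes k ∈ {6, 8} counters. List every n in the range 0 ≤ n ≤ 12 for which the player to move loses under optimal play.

Grundy values for subtraction set {6, 8}:
g(0) = mex{} = 0
g(1) = mex{} = 0
g(2) = mex{} = 0
g(3) = mex{} = 0
g(4) = mex{} = 0
g(5) = mex{} = 0
g(6) = mex{0} = 1
g(7) = mex{0} = 1
g(8) = mex{0} = 1
g(9) = mex{0} = 1
g(10) = mex{0} = 1
g(11) = mex{0} = 1
g(12) = mex{0,1} = 2
The P-positions (g = 0) in 0..12 are 0, 1, 2, 3, 4, 5.

0, 1, 2, 3, 4, 5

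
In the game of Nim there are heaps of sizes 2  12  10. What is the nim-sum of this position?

In binary:
  0010  (2)
  1100  (12)
  1010  (10)
  ----
  0100  (4)

4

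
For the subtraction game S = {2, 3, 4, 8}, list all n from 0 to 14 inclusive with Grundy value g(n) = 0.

0, 1, 6, 7, 12, 13

Grundy values for subtraction set {2, 3, 4, 8}:
k:     0  1  2  3  4  5  6  7  8  9 10 11 12 13 14
g(k):  0  0  1  1  2  2  0  0  1  1  2  2  0  0  1
The P-positions (g = 0) in 0..14 are 0, 1, 6, 7, 12, 13.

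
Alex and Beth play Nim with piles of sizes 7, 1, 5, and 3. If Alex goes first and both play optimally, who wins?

Beth wins

Nim-sum: 7 ^ 1 ^ 5 ^ 3 = 0.
The nim-sum is 0, so this is a P-position: the player to move is in a losing position under optimal play; Alex is about to move from it and so loses — Beth wins.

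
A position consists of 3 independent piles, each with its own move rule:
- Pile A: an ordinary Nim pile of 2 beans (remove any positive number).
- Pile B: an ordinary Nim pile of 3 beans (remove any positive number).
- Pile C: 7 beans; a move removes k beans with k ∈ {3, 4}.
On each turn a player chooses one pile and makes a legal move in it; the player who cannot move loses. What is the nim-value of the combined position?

Pile A is a plain Nim pile of size 2, so its Grundy value is 2.
Pile B is a plain Nim pile of size 3, so its Grundy value is 3.
For pile C, compute g(0), g(1), … with moves {3, 4}:
g(0) = mex{} = 0
g(1) = mex{} = 0
g(2) = mex{} = 0
g(3) = mex{0} = 1
g(4) = mex{0} = 1
g(5) = mex{0} = 1
g(6) = mex{0,1} = 2
g(7) = mex{1} = 0
So g(7) = 0.
The value of a disjunctive sum is the nim-sum of the parts.
Combined value = 2 XOR 3 XOR 0 = 1.

1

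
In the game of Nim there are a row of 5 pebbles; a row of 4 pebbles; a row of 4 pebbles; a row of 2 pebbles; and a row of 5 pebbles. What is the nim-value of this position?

In binary:
  101  (5)
  100  (4)
  100  (4)
  010  (2)
  101  (5)
  ---
  010  (2)

2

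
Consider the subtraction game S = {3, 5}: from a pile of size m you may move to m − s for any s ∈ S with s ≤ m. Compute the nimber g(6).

Grundy values for subtraction set {3, 5}:
k:     0  1  2  3  4  5  6
g(k):  0  0  0  1  1  1  2
So g(6) = 2.

2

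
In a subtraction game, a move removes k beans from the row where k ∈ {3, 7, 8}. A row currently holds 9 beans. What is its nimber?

1

Compute g(0), g(1), … for moves {3, 7, 8}:
k:     0  1  2  3  4  5  6  7  8  9
g(k):  0  0  0  1  1  1  0  2  2  1
So g(9) = 1.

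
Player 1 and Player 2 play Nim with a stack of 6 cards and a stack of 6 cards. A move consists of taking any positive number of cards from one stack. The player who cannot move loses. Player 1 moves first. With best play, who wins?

Player 2 wins

Bitwise XOR of the heap sizes:
  110  (6)
  110  (6)
  ---
  000  (0)
The nim-sum is 0, so this is a P-position: the player to move is in a losing position under optimal play; Player 1 is about to move from it and so loses — Player 2 wins.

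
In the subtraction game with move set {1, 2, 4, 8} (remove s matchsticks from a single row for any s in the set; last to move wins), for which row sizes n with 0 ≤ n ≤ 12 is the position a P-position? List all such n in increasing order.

Compute g(0), g(1), … for moves {1, 2, 4, 8}:
g(0) = mex{} = 0
g(1) = mex{0} = 1
g(2) = mex{0,1} = 2
g(3) = mex{1,2} = 0
g(4) = mex{0,2} = 1
g(5) = mex{0,1} = 2
g(6) = mex{1,2} = 0
g(7) = mex{0,2} = 1
g(8) = mex{0,1} = 2
g(9) = mex{1,2} = 0
g(10) = mex{0,2} = 1
g(11) = mex{0,1} = 2
g(12) = mex{1,2} = 0
The P-positions (g = 0) in 0..12 are 0, 3, 6, 9, 12.

0, 3, 6, 9, 12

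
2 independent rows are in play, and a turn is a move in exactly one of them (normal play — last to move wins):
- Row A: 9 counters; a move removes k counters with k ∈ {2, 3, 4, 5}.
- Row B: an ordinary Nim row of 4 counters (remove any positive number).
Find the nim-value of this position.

For row A, compute g(0), g(1), … with moves {2, 3, 4, 5}:
g(0) = mex{} = 0
g(1) = mex{} = 0
g(2) = mex{0} = 1
g(3) = mex{0} = 1
g(4) = mex{0,1} = 2
g(5) = mex{0,1} = 2
g(6) = mex{0,1,2} = 3
g(7) = mex{1,2} = 0
g(8) = mex{1,2,3} = 0
g(9) = mex{0,2,3} = 1
So g(9) = 1.
Row B is a plain Nim row of size 4, so its Grundy value is 4.
The value of a disjunctive sum is the nim-sum of the parts.
Combined value = 1 ⊕ 4 = 5.

5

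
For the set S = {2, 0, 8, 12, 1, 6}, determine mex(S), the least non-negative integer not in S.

3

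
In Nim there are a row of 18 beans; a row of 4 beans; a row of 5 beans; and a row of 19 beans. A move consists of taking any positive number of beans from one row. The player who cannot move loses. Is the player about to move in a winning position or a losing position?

Losing position

In binary:
  10010  (18)
  00100  (4)
  00101  (5)
  10011  (19)
  -----
  00000  (0)
The nim-sum is 0, so this is a P-position: the player to move is in a losing position under optimal play.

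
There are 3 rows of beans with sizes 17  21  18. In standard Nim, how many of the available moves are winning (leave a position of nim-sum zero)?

Write each in binary and XOR column by column:
  10001  (17)
  10101  (21)
  10010  (18)
  -----
  10110  (22)
The overall nim-sum is X = 22. A row of size p has a winning move iff p XOR X < p (reduce it to p XOR X).
  17: 17 XOR 22 = 7 < 17 — winning move (to 7).
  21: 21 XOR 22 = 3 < 21 — winning move (to 3).
  18: 18 XOR 22 = 4 < 18 — winning move (to 4).
That gives 3 winning moves.

3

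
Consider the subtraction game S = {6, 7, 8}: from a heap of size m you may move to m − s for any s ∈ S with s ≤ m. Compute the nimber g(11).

1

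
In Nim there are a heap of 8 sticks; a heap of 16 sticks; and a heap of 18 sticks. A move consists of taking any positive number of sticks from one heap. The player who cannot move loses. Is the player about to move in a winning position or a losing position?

Winning position

Compute the nim-sum pairwise:
8 ⊕ 16 = 24
24 ⊕ 18 = 10
The nim-sum is 10 ≠ 0, so this is an N-position: the player to move can win.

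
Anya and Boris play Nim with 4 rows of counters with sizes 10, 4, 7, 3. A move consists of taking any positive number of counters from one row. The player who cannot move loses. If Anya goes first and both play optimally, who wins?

Anya wins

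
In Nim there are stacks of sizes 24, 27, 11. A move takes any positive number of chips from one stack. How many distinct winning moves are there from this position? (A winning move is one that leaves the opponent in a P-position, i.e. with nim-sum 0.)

Compute the nim-sum pairwise:
24 ⊕ 27 = 3
3 ⊕ 11 = 8
The overall nim-sum is X = 8. A stack of size p has a winning move iff p XOR X < p (reduce it to p XOR X).
  24: 24 XOR 8 = 16 < 24 — winning move (to 16).
  27: 27 XOR 8 = 19 < 27 — winning move (to 19).
  11: 11 XOR 8 = 3 < 11 — winning move (to 3).
That gives 3 winning moves.

3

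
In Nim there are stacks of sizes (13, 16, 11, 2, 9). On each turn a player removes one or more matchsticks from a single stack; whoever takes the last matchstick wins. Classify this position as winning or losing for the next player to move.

Compute the nim-sum pairwise:
13 XOR 16 = 29
29 XOR 11 = 22
22 XOR 2 = 20
20 XOR 9 = 29
The nim-sum is 29 ≠ 0, so this is an N-position: the player to move can win.

Winning position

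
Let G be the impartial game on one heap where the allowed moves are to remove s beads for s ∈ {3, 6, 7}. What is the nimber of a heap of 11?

0

Grundy values for subtraction set {3, 6, 7}:
g(0) = mex{} = 0
g(1) = mex{} = 0
g(2) = mex{} = 0
g(3) = mex{0} = 1
g(4) = mex{0} = 1
g(5) = mex{0} = 1
g(6) = mex{0,1} = 2
g(7) = mex{0,1} = 2
g(8) = mex{0,1} = 2
g(9) = mex{0,1,2} = 3
g(10) = mex{1,2} = 0
g(11) = mex{1,2} = 0
So g(11) = 0.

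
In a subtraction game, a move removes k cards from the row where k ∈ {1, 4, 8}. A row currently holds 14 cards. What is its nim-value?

0

Compute g(0), g(1), … for moves {1, 4, 8}:
k:     0  1  2  3  4  5  6  7  8  9 10 11 12 13 14
g(k):  0  1  0  1  2  0  1  0  1  2  3  2  0  1  0
So g(14) = 0.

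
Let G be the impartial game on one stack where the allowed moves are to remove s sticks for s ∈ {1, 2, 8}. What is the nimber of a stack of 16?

Compute g(0), g(1), … for moves {1, 2, 8}:
k:     0  1  2  3  4  5  6  7  8  9 10 11 12 13 14 15 16
g(k):  0  1  2  0  1  2  0  1  2  0  1  2  0  1  2  0  1
So g(16) = 1.

1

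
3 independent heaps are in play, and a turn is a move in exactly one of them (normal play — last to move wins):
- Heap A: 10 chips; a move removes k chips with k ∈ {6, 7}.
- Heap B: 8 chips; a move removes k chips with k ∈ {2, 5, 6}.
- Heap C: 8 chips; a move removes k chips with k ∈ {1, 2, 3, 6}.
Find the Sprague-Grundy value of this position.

1

Build the Grundy sequence for heap A with g(k) = mex{g(k−s) : s ∈ {6, 7}, s ≤ k}:
g(0) = mex{} = 0
g(1) = mex{} = 0
g(2) = mex{} = 0
g(3) = mex{} = 0
g(4) = mex{} = 0
g(5) = mex{} = 0
g(6) = mex{0} = 1
g(7) = mex{0} = 1
g(8) = mex{0} = 1
g(9) = mex{0} = 1
g(10) = mex{0} = 1
So g(10) = 1.
Build the Grundy sequence for heap B with g(k) = mex{g(k−s) : s ∈ {2, 5, 6}, s ≤ k}:
g(0) = mex{} = 0
g(1) = mex{} = 0
g(2) = mex{0} = 1
g(3) = mex{0} = 1
g(4) = mex{1} = 0
g(5) = mex{0,1} = 2
g(6) = mex{0} = 1
g(7) = mex{0,1,2} = 3
g(8) = mex{1} = 0
So g(8) = 0.
Build the Grundy sequence for heap C with g(k) = mex{g(k−s) : s ∈ {1, 2, 3, 6}, s ≤ k}:
g(0) = mex{} = 0
g(1) = mex{0} = 1
g(2) = mex{0,1} = 2
g(3) = mex{0,1,2} = 3
g(4) = mex{1,2,3} = 0
g(5) = mex{0,2,3} = 1
g(6) = mex{0,1,3} = 2
g(7) = mex{0,1,2} = 3
g(8) = mex{1,2,3} = 0
So g(8) = 0.
By the Sprague-Grundy theorem, the Grundy value of a sum of independent games is the XOR of the component values.
Combined value = 1 XOR 0 XOR 0 = 1.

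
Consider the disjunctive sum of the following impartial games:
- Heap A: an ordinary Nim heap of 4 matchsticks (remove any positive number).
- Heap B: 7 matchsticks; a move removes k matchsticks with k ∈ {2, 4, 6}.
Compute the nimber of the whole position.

Heap A is a plain Nim heap of size 4, so its Grundy value is 4.
Grundy values for heap B (subtraction set {2, 4, 6}):
k:     0  1  2  3  4  5  6  7
g(k):  0  0  1  1  2  2  3  3
So g(7) = 3.
The value of a disjunctive sum is the nim-sum of the parts.
Combined value = 4 XOR 3 = 7.

7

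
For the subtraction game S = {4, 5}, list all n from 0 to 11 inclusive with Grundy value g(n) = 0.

0, 1, 2, 3, 9, 10, 11

Grundy values for subtraction set {4, 5}:
k:     0  1  2  3  4  5  6  7  8  9 10 11
g(k):  0  0  0  0  1  1  1  1  2  0  0  0
The P-positions (g = 0) in 0..11 are 0, 1, 2, 3, 9, 10, 11.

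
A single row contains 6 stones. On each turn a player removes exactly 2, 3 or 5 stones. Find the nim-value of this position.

3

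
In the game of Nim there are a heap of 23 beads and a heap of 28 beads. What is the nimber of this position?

11

Nim-sum: 23 ^ 28 = 11.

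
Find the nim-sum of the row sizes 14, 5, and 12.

7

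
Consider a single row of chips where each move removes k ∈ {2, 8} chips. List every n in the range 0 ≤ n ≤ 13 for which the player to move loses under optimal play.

Grundy values for subtraction set {2, 8}:
g(0) = mex{} = 0
g(1) = mex{} = 0
g(2) = mex{0} = 1
g(3) = mex{0} = 1
g(4) = mex{1} = 0
g(5) = mex{1} = 0
g(6) = mex{0} = 1
g(7) = mex{0} = 1
g(8) = mex{0,1} = 2
g(9) = mex{0,1} = 2
g(10) = mex{1,2} = 0
g(11) = mex{1,2} = 0
g(12) = mex{0} = 1
g(13) = mex{0} = 1
The P-positions (g = 0) in 0..13 are 0, 1, 4, 5, 10, 11.

0, 1, 4, 5, 10, 11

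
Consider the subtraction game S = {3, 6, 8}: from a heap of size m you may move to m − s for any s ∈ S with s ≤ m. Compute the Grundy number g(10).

Grundy values for subtraction set {3, 6, 8}:
k:     0  1  2  3  4  5  6  7  8  9 10
g(k):  0  0  0  1  1  1  2  2  2  3  3
So g(10) = 3.

3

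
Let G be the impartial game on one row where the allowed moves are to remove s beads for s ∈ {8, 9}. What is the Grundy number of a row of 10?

Build the Grundy sequence with g(k) = mex{g(k−s) : s ∈ {8, 9}, s ≤ k}:
k:     0  1  2  3  4  5  6  7  8  9 10
g(k):  0  0  0  0  0  0  0  0  1  1  1
So g(10) = 1.

1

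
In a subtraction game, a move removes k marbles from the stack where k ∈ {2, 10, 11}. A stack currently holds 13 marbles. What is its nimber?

0

Grundy values for subtraction set {2, 10, 11}:
g(0) = mex{} = 0
g(1) = mex{} = 0
g(2) = mex{0} = 1
g(3) = mex{0} = 1
g(4) = mex{1} = 0
g(5) = mex{1} = 0
g(6) = mex{0} = 1
g(7) = mex{0} = 1
g(8) = mex{1} = 0
g(9) = mex{1} = 0
g(10) = mex{0} = 1
g(11) = mex{0} = 1
g(12) = mex{0,1} = 2
g(13) = mex{1} = 0
So g(13) = 0.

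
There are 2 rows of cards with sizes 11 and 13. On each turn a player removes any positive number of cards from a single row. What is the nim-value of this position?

6

Compute the nim-sum pairwise:
11 ^ 13 = 6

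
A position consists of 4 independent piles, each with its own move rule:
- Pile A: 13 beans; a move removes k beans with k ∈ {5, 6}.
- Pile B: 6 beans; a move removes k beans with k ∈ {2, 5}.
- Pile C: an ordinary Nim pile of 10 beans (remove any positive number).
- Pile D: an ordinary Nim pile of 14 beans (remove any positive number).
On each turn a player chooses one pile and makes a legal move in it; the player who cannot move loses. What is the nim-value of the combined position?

Grundy values for pile A (subtraction set {5, 6}):
g(0) = mex{} = 0
g(1) = mex{} = 0
g(2) = mex{} = 0
g(3) = mex{} = 0
g(4) = mex{} = 0
g(5) = mex{0} = 1
g(6) = mex{0} = 1
g(7) = mex{0} = 1
g(8) = mex{0} = 1
g(9) = mex{0} = 1
g(10) = mex{0,1} = 2
g(11) = mex{1} = 0
g(12) = mex{1} = 0
g(13) = mex{1} = 0
So g(13) = 0.
Grundy values for pile B (subtraction set {2, 5}):
g(0) = mex{} = 0
g(1) = mex{} = 0
g(2) = mex{0} = 1
g(3) = mex{0} = 1
g(4) = mex{1} = 0
g(5) = mex{0,1} = 2
g(6) = mex{0} = 1
So g(6) = 1.
Pile C is a plain Nim pile of size 10, so its Grundy value is 10.
Pile D is a plain Nim pile of size 14, so its Grundy value is 14.
The value of a disjunctive sum is the nim-sum of the parts.
Combined value = 0 XOR 1 XOR 10 XOR 14 = 5.

5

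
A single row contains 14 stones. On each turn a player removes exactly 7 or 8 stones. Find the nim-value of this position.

2

Grundy values for subtraction set {7, 8}:
g(0) = mex{} = 0
g(1) = mex{} = 0
g(2) = mex{} = 0
g(3) = mex{} = 0
g(4) = mex{} = 0
g(5) = mex{} = 0
g(6) = mex{} = 0
g(7) = mex{0} = 1
g(8) = mex{0} = 1
g(9) = mex{0} = 1
g(10) = mex{0} = 1
g(11) = mex{0} = 1
g(12) = mex{0} = 1
g(13) = mex{0} = 1
g(14) = mex{0,1} = 2
So g(14) = 2.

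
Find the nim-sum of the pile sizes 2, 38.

36

Compute the nim-sum pairwise:
2 XOR 38 = 36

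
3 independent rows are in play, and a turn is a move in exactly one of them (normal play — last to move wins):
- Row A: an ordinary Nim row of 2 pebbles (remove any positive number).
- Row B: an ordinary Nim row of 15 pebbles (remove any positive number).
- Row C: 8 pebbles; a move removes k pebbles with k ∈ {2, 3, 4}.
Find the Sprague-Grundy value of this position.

12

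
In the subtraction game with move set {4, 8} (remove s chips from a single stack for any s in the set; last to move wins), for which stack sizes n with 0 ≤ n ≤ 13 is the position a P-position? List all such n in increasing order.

Build the Grundy sequence with g(k) = mex{g(k−s) : s ∈ {4, 8}, s ≤ k}:
g(0) = mex{} = 0
g(1) = mex{} = 0
g(2) = mex{} = 0
g(3) = mex{} = 0
g(4) = mex{0} = 1
g(5) = mex{0} = 1
g(6) = mex{0} = 1
g(7) = mex{0} = 1
g(8) = mex{0,1} = 2
g(9) = mex{0,1} = 2
g(10) = mex{0,1} = 2
g(11) = mex{0,1} = 2
g(12) = mex{1,2} = 0
g(13) = mex{1,2} = 0
The P-positions (g = 0) in 0..13 are 0, 1, 2, 3, 12, 13.

0, 1, 2, 3, 12, 13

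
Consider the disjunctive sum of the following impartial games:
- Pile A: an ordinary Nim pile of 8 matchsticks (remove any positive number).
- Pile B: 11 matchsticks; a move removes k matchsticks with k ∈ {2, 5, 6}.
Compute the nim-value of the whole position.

Pile A is a plain Nim pile of size 8, so its Grundy value is 8.
Grundy values for pile B (subtraction set {2, 5, 6}):
k:     0  1  2  3  4  5  6  7  8  9 10 11
g(k):  0  0  1  1  0  2  1  3  0  2  1  0
So g(11) = 0.
The value of a disjunctive sum is the nim-sum of the parts.
Combined value = 8 ⊕ 0 = 8.

8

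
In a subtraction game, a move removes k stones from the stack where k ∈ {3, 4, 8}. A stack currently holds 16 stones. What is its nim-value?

1

Compute g(0), g(1), … for moves {3, 4, 8}:
k:     0  1  2  3  4  5  6  7  8  9 10 11 12 13 14 15 16
g(k):  0  0  0  1  1  1  2  0  2  3  1  3  0  0  0  1  1
So g(16) = 1.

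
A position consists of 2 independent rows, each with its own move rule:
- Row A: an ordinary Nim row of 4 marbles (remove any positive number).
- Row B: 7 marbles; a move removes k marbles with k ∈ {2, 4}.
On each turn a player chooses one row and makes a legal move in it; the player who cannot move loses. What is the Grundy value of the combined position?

4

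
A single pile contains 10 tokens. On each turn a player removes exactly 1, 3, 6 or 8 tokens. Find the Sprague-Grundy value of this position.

Compute g(0), g(1), … for moves {1, 3, 6, 8}:
g(0) = mex{} = 0
g(1) = mex{0} = 1
g(2) = mex{1} = 0
g(3) = mex{0} = 1
g(4) = mex{1} = 0
g(5) = mex{0} = 1
g(6) = mex{0,1} = 2
g(7) = mex{0,1,2} = 3
g(8) = mex{0,1,3} = 2
g(9) = mex{1,2} = 0
g(10) = mex{0,3} = 1
So g(10) = 1.

1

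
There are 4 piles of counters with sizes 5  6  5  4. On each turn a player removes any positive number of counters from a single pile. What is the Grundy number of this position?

Compute the nim-sum pairwise:
5 XOR 6 = 3
3 XOR 5 = 6
6 XOR 4 = 2

2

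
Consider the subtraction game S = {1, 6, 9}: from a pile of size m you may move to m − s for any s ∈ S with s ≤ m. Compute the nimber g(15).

Grundy values for subtraction set {1, 6, 9}:
k:     0  1  2  3  4  5  6  7  8  9 10 11 12 13 14 15
g(k):  0  1  0  1  0  1  2  0  1  2  3  2  0  1  0  1
So g(15) = 1.

1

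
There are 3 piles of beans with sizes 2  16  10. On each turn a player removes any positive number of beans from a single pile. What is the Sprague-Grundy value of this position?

24

Compute the nim-sum pairwise:
2 ⊕ 16 = 18
18 ⊕ 10 = 24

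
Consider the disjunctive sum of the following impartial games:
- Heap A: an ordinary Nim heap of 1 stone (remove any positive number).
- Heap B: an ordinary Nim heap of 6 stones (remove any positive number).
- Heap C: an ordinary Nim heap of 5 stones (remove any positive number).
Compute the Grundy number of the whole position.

2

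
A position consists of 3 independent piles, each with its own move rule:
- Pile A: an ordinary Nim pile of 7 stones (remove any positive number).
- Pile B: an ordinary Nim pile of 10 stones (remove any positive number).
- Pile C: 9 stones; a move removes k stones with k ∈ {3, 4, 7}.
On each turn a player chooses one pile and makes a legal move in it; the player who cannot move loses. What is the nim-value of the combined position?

Pile A is a plain Nim pile of size 7, so its Grundy value is 7.
Pile B is a plain Nim pile of size 10, so its Grundy value is 10.
Grundy values for pile C (subtraction set {3, 4, 7}):
k:     0  1  2  3  4  5  6  7  8  9
g(k):  0  0  0  1  1  1  2  2  2  3
So g(9) = 3.
The value of a disjunctive sum is the nim-sum of the parts.
Combined value = 7 ⊕ 10 ⊕ 3 = 14.

14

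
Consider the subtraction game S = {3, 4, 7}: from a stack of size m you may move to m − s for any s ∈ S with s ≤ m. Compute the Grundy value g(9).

Build the Grundy sequence with g(k) = mex{g(k−s) : s ∈ {3, 4, 7}, s ≤ k}:
k:     0  1  2  3  4  5  6  7  8  9
g(k):  0  0  0  1  1  1  2  2  2  3
So g(9) = 3.

3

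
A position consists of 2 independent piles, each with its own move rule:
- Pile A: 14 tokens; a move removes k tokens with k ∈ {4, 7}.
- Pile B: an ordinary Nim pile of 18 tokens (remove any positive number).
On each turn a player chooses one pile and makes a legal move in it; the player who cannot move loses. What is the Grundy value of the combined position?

18

Build the Grundy sequence for pile A with g(k) = mex{g(k−s) : s ∈ {4, 7}, s ≤ k}:
k:     0  1  2  3  4  5  6  7  8  9 10 11 12 13 14
g(k):  0  0  0  0  1  1  1  1  2  2  2  0  0  0  0
So g(14) = 0.
Pile B is a plain Nim pile of size 18, so its Grundy value is 18.
By the Sprague-Grundy theorem, the Grundy value of a sum of independent games is the XOR of the component values.
Combined value = 0 ⊕ 18 = 18.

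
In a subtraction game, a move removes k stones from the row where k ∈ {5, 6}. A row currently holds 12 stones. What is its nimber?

0

Grundy values for subtraction set {5, 6}:
k:     0  1  2  3  4  5  6  7  8  9 10 11 12
g(k):  0  0  0  0  0  1  1  1  1  1  2  0  0
So g(12) = 0.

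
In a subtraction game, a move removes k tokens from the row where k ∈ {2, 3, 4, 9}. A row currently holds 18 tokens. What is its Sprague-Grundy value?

0

Compute g(0), g(1), … for moves {2, 3, 4, 9}:
k:     0  1  2  3  4  5  6  7  8  9 10 11 12 13 14 15 16 17 18
g(k):  0  0  1  1  2  2  0  0  1  1  2  2  0  0  1  1  2  2  0
So g(18) = 0.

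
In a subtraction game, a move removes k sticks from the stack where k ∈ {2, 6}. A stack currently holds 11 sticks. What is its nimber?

1

Grundy values for subtraction set {2, 6}:
g(0) = mex{} = 0
g(1) = mex{} = 0
g(2) = mex{0} = 1
g(3) = mex{0} = 1
g(4) = mex{1} = 0
g(5) = mex{1} = 0
g(6) = mex{0} = 1
g(7) = mex{0} = 1
g(8) = mex{1} = 0
g(9) = mex{1} = 0
g(10) = mex{0} = 1
g(11) = mex{0} = 1
So g(11) = 1.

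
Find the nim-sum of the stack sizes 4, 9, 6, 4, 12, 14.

Nim-sum: 4 ^ 9 ^ 6 ^ 4 ^ 12 ^ 14 = 13.

13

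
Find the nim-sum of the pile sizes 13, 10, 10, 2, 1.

14

Nim-sum: 13 ^ 10 ^ 10 ^ 2 ^ 1 = 14.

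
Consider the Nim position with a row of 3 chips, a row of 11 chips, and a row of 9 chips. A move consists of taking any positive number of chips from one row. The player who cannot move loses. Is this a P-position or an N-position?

Compute the nim-sum pairwise:
3 XOR 11 = 8
8 XOR 9 = 1
The nim-sum is 1 ≠ 0, so this is an N-position: the player to move can win.

N-position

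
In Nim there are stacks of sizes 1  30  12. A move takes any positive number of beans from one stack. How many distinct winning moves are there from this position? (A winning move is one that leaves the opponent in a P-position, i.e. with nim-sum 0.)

Compute the nim-sum pairwise:
1 XOR 30 = 31
31 XOR 12 = 19
The overall nim-sum is X = 19. A stack of size p has a winning move iff p XOR X < p (reduce it to p XOR X).
  1: 1 XOR 19 = 18 ≥ 1 — no move.
  30: 30 XOR 19 = 13 < 30 — winning move (to 13).
  12: 12 XOR 19 = 31 ≥ 12 — no move.
That gives 1 winning move.

1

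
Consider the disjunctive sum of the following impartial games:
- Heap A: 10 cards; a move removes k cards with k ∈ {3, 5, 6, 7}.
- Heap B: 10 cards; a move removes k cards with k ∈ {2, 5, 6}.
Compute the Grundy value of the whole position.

1

For heap A, compute g(0), g(1), … with moves {3, 5, 6, 7}:
k:     0  1  2  3  4  5  6  7  8  9 10
g(k):  0  0  0  1  1  1  2  2  2  3  0
So g(10) = 0.
For heap B, compute g(0), g(1), … with moves {2, 5, 6}:
k:     0  1  2  3  4  5  6  7  8  9 10
g(k):  0  0  1  1  0  2  1  3  0  2  1
So g(10) = 1.
By the Sprague-Grundy theorem, the Grundy value of a sum of independent games is the XOR of the component values.
Combined value = 0 XOR 1 = 1.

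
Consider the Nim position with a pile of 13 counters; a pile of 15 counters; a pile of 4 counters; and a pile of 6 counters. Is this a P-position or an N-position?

P-position

Compute the nim-sum pairwise:
13 ⊕ 15 = 2
2 ⊕ 4 = 6
6 ⊕ 6 = 0
The nim-sum is 0, so this is a P-position: the player to move is in a losing position under optimal play.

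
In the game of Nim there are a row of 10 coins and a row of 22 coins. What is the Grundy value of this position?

In binary:
  01010  (10)
  10110  (22)
  -----
  11100  (28)

28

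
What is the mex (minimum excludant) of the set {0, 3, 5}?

0 is in the set but 1 is not, so the mex is 1.

1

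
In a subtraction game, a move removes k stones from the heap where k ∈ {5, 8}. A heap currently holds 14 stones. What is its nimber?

Compute g(0), g(1), … for moves {5, 8}:
k:     0  1  2  3  4  5  6  7  8  9 10 11 12 13 14
g(k):  0  0  0  0  0  1  1  1  1  1  2  2  2  0  0
So g(14) = 0.

0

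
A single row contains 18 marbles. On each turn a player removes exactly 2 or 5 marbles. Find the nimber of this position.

0

Compute g(0), g(1), … for moves {2, 5}:
k:     0  1  2  3  4  5  6  7  8  9 10 11 12 13 14 15 16 17 18
g(k):  0  0  1  1  0  2  1  0  0  1  1  0  2  1  0  0  1  1  0
So g(18) = 0.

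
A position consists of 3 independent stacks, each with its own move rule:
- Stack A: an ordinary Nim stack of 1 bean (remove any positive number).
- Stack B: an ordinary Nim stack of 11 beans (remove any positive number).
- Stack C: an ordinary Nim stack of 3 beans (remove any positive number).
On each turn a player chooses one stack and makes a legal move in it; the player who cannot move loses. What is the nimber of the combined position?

Stack A is a plain Nim stack of size 1, so its Grundy value is 1.
Stack B is a plain Nim stack of size 11, so its Grundy value is 11.
Stack C is a plain Nim stack of size 3, so its Grundy value is 3.
By the Sprague-Grundy theorem, the Grundy value of a sum of independent games is the XOR of the component values.
Combined value = 1 XOR 11 XOR 3 = 9.

9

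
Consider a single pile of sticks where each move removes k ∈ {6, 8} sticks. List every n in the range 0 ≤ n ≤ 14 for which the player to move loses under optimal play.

0, 1, 2, 3, 4, 5, 14

Compute g(0), g(1), … for moves {6, 8}:
k:     0  1  2  3  4  5  6  7  8  9 10 11 12 13 14
g(k):  0  0  0  0  0  0  1  1  1  1  1  1  2  2  0
The P-positions (g = 0) in 0..14 are 0, 1, 2, 3, 4, 5, 14.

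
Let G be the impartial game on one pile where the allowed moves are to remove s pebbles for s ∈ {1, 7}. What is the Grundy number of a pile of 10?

0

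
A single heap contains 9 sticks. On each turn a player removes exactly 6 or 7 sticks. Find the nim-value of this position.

Compute g(0), g(1), … for moves {6, 7}:
g(0) = mex{} = 0
g(1) = mex{} = 0
g(2) = mex{} = 0
g(3) = mex{} = 0
g(4) = mex{} = 0
g(5) = mex{} = 0
g(6) = mex{0} = 1
g(7) = mex{0} = 1
g(8) = mex{0} = 1
g(9) = mex{0} = 1
So g(9) = 1.

1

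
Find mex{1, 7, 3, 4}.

0

0 is not in the set, so the mex is 0.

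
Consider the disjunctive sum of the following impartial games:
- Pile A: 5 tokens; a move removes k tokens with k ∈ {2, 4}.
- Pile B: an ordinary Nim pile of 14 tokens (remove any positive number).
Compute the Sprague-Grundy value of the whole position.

Grundy values for pile A (subtraction set {2, 4}):
k:     0  1  2  3  4  5
g(k):  0  0  1  1  2  2
So g(5) = 2.
Pile B is a plain Nim pile of size 14, so its Grundy value is 14.
By the Sprague-Grundy theorem, the Grundy value of a sum of independent games is the XOR of the component values.
Combined value = 2 ⊕ 14 = 12.

12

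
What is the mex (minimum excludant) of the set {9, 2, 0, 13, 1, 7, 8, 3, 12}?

4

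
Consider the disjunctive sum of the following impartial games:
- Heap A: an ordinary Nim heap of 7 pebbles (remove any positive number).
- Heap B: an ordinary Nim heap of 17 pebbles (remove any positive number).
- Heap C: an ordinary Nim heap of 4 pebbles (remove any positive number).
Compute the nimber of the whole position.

Heap A is a plain Nim heap of size 7, so its Grundy value is 7.
Heap B is a plain Nim heap of size 17, so its Grundy value is 17.
Heap C is a plain Nim heap of size 4, so its Grundy value is 4.
By the Sprague-Grundy theorem, the Grundy value of a sum of independent games is the XOR of the component values.
Combined value = 7 ⊕ 17 ⊕ 4 = 18.

18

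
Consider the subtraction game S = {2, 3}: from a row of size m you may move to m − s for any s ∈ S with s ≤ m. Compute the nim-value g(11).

Grundy values for subtraction set {2, 3}:
g(0) = mex{} = 0
g(1) = mex{} = 0
g(2) = mex{0} = 1
g(3) = mex{0} = 1
g(4) = mex{0,1} = 2
g(5) = mex{1} = 0
g(6) = mex{1,2} = 0
g(7) = mex{0,2} = 1
g(8) = mex{0} = 1
g(9) = mex{0,1} = 2
g(10) = mex{1} = 0
g(11) = mex{1,2} = 0
So g(11) = 0.

0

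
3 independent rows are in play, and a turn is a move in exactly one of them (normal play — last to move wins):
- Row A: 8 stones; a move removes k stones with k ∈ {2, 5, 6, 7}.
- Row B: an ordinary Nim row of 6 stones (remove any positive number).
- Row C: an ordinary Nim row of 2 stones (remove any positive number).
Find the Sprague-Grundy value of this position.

For row A, compute g(0), g(1), … with moves {2, 5, 6, 7}:
g(0) = mex{} = 0
g(1) = mex{} = 0
g(2) = mex{0} = 1
g(3) = mex{0} = 1
g(4) = mex{1} = 0
g(5) = mex{0,1} = 2
g(6) = mex{0} = 1
g(7) = mex{0,1,2} = 3
g(8) = mex{0,1} = 2
So g(8) = 2.
Row B is a plain Nim row of size 6, so its Grundy value is 6.
Row C is a plain Nim row of size 2, so its Grundy value is 2.
By the Sprague-Grundy theorem, the Grundy value of a sum of independent games is the XOR of the component values.
Combined value = 2 ⊕ 6 ⊕ 2 = 6.

6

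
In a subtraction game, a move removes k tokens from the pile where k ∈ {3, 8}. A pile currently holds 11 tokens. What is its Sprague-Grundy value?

Grundy values for subtraction set {3, 8}:
g(0) = mex{} = 0
g(1) = mex{} = 0
g(2) = mex{} = 0
g(3) = mex{0} = 1
g(4) = mex{0} = 1
g(5) = mex{0} = 1
g(6) = mex{1} = 0
g(7) = mex{1} = 0
g(8) = mex{0,1} = 2
g(9) = mex{0} = 1
g(10) = mex{0} = 1
g(11) = mex{1,2} = 0
So g(11) = 0.

0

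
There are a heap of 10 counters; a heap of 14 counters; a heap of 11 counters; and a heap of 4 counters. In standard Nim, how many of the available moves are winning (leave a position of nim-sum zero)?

3

Nim-sum: 10 XOR 14 XOR 11 XOR 4 = 11.
The overall nim-sum is X = 11. A heap of size p has a winning move iff p XOR X < p (reduce it to p XOR X).
  10: 10 XOR 11 = 1 < 10 — winning move (to 1).
  14: 14 XOR 11 = 5 < 14 — winning move (to 5).
  11: 11 XOR 11 = 0 < 11 — winning move (to 0).
  4: 4 XOR 11 = 15 ≥ 4 — no move.
That gives 3 winning moves.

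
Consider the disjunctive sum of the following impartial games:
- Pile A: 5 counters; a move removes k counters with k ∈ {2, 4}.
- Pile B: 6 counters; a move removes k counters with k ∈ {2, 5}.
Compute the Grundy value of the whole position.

3

Grundy values for pile A (subtraction set {2, 4}):
k:     0  1  2  3  4  5
g(k):  0  0  1  1  2  2
So g(5) = 2.
Grundy values for pile B (subtraction set {2, 5}):
k:     0  1  2  3  4  5  6
g(k):  0  0  1  1  0  2  1
So g(6) = 1.
By the Sprague-Grundy theorem, the Grundy value of a sum of independent games is the XOR of the component values.
Combined value = 2 ⊕ 1 = 3.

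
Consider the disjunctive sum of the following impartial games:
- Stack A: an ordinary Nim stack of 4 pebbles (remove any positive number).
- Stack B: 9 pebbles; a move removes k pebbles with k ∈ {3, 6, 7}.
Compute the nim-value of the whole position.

7

Stack A is a plain Nim stack of size 4, so its Grundy value is 4.
For stack B, compute g(0), g(1), … with moves {3, 6, 7}:
k:     0  1  2  3  4  5  6  7  8  9
g(k):  0  0  0  1  1  1  2  2  2  3
So g(9) = 3.
By the Sprague-Grundy theorem, the Grundy value of a sum of independent games is the XOR of the component values.
Combined value = 4 XOR 3 = 7.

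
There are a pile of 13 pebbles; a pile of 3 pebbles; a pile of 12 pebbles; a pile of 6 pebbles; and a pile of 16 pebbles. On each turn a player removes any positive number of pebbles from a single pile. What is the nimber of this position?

20

Write each in binary and XOR column by column:
  01101  (13)
  00011  (3)
  01100  (12)
  00110  (6)
  10000  (16)
  -----
  10100  (20)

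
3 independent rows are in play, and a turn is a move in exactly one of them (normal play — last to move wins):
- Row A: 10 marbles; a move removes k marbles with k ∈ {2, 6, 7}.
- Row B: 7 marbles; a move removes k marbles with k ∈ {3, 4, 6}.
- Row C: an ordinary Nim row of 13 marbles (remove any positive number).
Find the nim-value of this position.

12

Grundy values for row A (subtraction set {2, 6, 7}):
g(0) = mex{} = 0
g(1) = mex{} = 0
g(2) = mex{0} = 1
g(3) = mex{0} = 1
g(4) = mex{1} = 0
g(5) = mex{1} = 0
g(6) = mex{0} = 1
g(7) = mex{0} = 1
g(8) = mex{0,1} = 2
g(9) = mex{1} = 0
g(10) = mex{0,1,2} = 3
So g(10) = 3.
Grundy values for row B (subtraction set {3, 4, 6}):
g(0) = mex{} = 0
g(1) = mex{} = 0
g(2) = mex{} = 0
g(3) = mex{0} = 1
g(4) = mex{0} = 1
g(5) = mex{0} = 1
g(6) = mex{0,1} = 2
g(7) = mex{0,1} = 2
So g(7) = 2.
Row C is a plain Nim row of size 13, so its Grundy value is 13.
The value of a disjunctive sum is the nim-sum of the parts.
Combined value = 3 XOR 2 XOR 13 = 12.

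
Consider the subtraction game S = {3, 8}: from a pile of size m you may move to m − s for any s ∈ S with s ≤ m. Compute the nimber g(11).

0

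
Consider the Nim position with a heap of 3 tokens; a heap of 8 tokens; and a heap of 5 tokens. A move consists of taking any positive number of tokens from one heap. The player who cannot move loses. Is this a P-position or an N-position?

Nim-sum: 3 XOR 8 XOR 5 = 14.
The nim-sum is 14 ≠ 0, so this is an N-position: the player to move can win.

N-position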